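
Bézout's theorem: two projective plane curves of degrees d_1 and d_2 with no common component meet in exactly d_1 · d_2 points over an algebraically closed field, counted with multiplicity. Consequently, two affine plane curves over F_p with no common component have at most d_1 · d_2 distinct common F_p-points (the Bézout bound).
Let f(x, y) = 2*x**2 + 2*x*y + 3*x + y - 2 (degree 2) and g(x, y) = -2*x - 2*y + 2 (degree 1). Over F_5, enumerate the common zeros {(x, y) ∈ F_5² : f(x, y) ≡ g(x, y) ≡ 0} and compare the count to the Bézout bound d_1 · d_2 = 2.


Common zeros: {(4, 2)}; count = 1; Bézout bound = 2.

deg(f) = 2, deg(g) = 1, so Bézout bound = 2.
Scan x ∈ F_5. For each x, list the y ∈ F_5 with f(x, y) ≡ 0 and those with g(x, y) ≡ 0 (mod 5); the common zeros in that column are the intersection.
  x = 0: f ≡ 0 at y ∈ {2}; g ≡ 0 at y ∈ {1}; common: ∅.
  x = 1: f ≡ 0 at y ∈ {4}; g ≡ 0 at y ∈ {0}; common: ∅.
  x = 2: f ≡ 0 at y ∈ ∅; g ≡ 0 at y ∈ {4}; common: ∅.
  x = 3: f ≡ 0 at y ∈ {0}; g ≡ 0 at y ∈ {3}; common: ∅.
  x = 4: f ≡ 0 at y ∈ {2}; g ≡ 0 at y ∈ {2}; common: {2}.
Collecting: common zeros = {(4, 2)}, so the count is 1.
Comparison with the Bézout bound: 1 ≤ 2 = deg(f)·deg(g), as expected for curves with no common component (the affine F_5-count falls short of the bound because intersections may lie at infinity, over extension fields, or carry multiplicity).


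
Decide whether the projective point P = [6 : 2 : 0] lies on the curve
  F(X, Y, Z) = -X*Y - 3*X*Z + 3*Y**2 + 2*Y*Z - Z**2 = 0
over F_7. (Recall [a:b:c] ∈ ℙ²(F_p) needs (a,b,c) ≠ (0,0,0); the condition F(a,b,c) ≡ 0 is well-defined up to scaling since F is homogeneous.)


F(6,2,0) ≡ 0 (mod 7); P is on the curve.

Evaluate F(6, 2, 0) term-by-term (mod 7).
  -X*Y ↦ -1·6·2·1 = -12
  -3*X*Z ↦ -3·6·1·0 = 0
  3*Y**2 ↦ 3·1·4·1 = 12
  2*Y*Z ↦ 2·1·2·0 = 0
  -Z**2 ↦ -1·1·1·0 = 0
Sum: F(6, 2, 0) = (-12) + (0) + (12) + (0) + (0) = 0.
Reducing mod 7: 0 ≡ 0 (mod 7).
Since F(a, b, c) ≡ 0 (mod 7), P lies on the curve.


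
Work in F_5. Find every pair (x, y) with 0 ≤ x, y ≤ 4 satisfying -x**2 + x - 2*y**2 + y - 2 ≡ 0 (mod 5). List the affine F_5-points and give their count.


Affine F_5-points: {(0, 4), (1, 4), (2, 1), (2, 2), (4, 1), (4, 2)}; count = 6.

For each of the 25 pairs (x, y) ∈ F_5², evaluate f(x, y) mod 5. Record the zeros.
  x = 0: [0↦3, 1↦2, 2↦2, 3↦3, 4↦0]  zeros at y ∈ {4}
  x = 1: [0↦3, 1↦2, 2↦2, 3↦3, 4↦0]  zeros at y ∈ {4}
  x = 2: [0↦1, 1↦0, 2↦0, 3↦1, 4↦3]  zeros at y ∈ {1, 2}
  x = 3: [0↦2, 1↦1, 2↦1, 3↦2, 4↦4]  zeros at y ∈ ∅
  x = 4: [0↦1, 1↦0, 2↦0, 3↦1, 4↦3]  zeros at y ∈ {1, 2}
Collecting zeros: affine points = {(0, 4), (1, 4), (2, 1), (2, 2), (4, 1), (4, 2)}.
Total count |C(F_5)_aff| = 6.


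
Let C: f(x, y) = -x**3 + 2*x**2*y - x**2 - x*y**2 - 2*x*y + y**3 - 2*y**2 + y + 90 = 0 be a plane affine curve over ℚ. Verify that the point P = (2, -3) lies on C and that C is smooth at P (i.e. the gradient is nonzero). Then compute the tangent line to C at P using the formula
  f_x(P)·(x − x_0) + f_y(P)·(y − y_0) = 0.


Tangent line at P: -43*x + 56*y + 254 = 0.

Step 1: f(2, -3) = 0, so P lies on C.
Step 2: partial derivatives
  f_x(x, y) = -3*x**2 + 4*x*y - 2*x - y**2 - 2*y, f_y(x, y) = 2*x**2 - 2*x*y - 2*x + 3*y**2 - 4*y + 1.
  f_x(P) = -43, f_y(P) = 56 (gradient nonzero, so P is smooth).
Step 3: tangent line at P: -43·(x − 2) + 56·(y − -3) = 0.
Expanding: -43*x + 56*y + 254 = 0.


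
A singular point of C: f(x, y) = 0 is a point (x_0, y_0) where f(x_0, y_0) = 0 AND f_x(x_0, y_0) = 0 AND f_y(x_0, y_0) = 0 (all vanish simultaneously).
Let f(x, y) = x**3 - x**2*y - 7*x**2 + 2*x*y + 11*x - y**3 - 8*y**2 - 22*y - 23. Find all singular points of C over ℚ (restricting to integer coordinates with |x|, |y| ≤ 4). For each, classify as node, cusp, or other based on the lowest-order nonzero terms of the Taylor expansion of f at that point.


Singular points: {(1, -3)}; classification: node.

Compute partial derivatives:
  f_x = 3*x**2 - 2*x*y - 14*x + 2*y + 11.
  f_y = -x**2 + 2*x - 3*y**2 - 16*y - 22.
Scan x_0 ∈ {−4, ..., 4}. For each x_0, f_y(x_0, y) is a polynomial in y; find its integer roots y ∈ {−4, ..., 4}, then test f_x and f at those candidates.
  x = -4: f_y(-4, y) = -3*y**2 - 16*y - 46; no integer root y with |y| ≤ 4.
  x = -3: f_y(-3, y) = -3*y**2 - 16*y - 37; no integer root y with |y| ≤ 4.
  x = -2: f_y(-2, y) = -3*y**2 - 16*y - 30; no integer root y with |y| ≤ 4.
  x = -1: f_y(-1, y) = -3*y**2 - 16*y - 25; no integer root y with |y| ≤ 4.
  x = 0: f_y(0, y) = -3*y**2 - 16*y - 22; no integer root y with |y| ≤ 4.
  x = 1: f_y(1, y) = -3*y**2 - 16*y - 21; vanishes at y ∈ {-3}. (1, -3): f_x = 0, f = 0 — SINGULAR.
  x = 2: f_y(2, y) = -3*y**2 - 16*y - 22; no integer root y with |y| ≤ 4.
  x = 3: f_y(3, y) = -3*y**2 - 16*y - 25; no integer root y with |y| ≤ 4.
  x = 4: f_y(4, y) = -3*y**2 - 16*y - 30; no integer root y with |y| ≤ 4.
Only singular point on the grid: (1, -3).
Classify: substitute x = 1 + u, y = -3 + v and expand: f = u**3 - u**2*v - u**2 - v**3 + v**2.
No constant or linear terms (consistent with a singular point). Quadratic part: -u**2 + v**2. Cubic part: u**3 - u**2*v - v**3.
The quadratic part v**2 - u**2 = (v − u)(v + u) splits into two distinct linear factors, so there are two distinct tangent lines y − -3 = ±(x − 1) — this is a node (ordinary double point).
Classification: node.


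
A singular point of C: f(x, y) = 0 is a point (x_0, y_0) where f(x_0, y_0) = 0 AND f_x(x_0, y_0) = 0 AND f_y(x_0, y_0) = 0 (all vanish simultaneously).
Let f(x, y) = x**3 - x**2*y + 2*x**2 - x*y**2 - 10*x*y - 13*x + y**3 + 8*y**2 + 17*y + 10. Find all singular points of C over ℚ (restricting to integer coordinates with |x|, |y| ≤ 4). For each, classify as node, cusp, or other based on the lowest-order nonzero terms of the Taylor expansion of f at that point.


Singular points: {(-2, -3)}; classification: node.

Compute partial derivatives:
  f_x = 3*x**2 - 2*x*y + 4*x - y**2 - 10*y - 13.
  f_y = -x**2 - 2*x*y - 10*x + 3*y**2 + 16*y + 17.
Scan x_0 ∈ {−4, ..., 4}. For each x_0, f_y(x_0, y) is a polynomial in y; find its integer roots y ∈ {−4, ..., 4}, then test f_x and f at those candidates.
  x = -4: f_y(-4, y) = 3*y**2 + 24*y + 41; no integer root y with |y| ≤ 4.
  x = -3: f_y(-3, y) = 3*y**2 + 22*y + 38; no integer root y with |y| ≤ 4.
  x = -2: f_y(-2, y) = 3*y**2 + 20*y + 33; vanishes at y ∈ {-3}. (-2, -3): f_x = 0, f = 0 — SINGULAR.
  x = -1: f_y(-1, y) = 3*y**2 + 18*y + 26; no integer root y with |y| ≤ 4.
  x = 0: f_y(0, y) = 3*y**2 + 16*y + 17; no integer root y with |y| ≤ 4.
  x = 1: f_y(1, y) = 3*y**2 + 14*y + 6; no integer root y with |y| ≤ 4.
  x = 2: f_y(2, y) = 3*y**2 + 12*y - 7; no integer root y with |y| ≤ 4.
  x = 3: f_y(3, y) = 3*y**2 + 10*y - 22; no integer root y with |y| ≤ 4.
  x = 4: f_y(4, y) = 3*y**2 + 8*y - 39; no integer root y with |y| ≤ 4.
Only singular point on the grid: (-2, -3).
Classify: substitute x = -2 + u, y = -3 + v and expand: f = u**3 - u**2*v - u**2 - u*v**2 + v**3 + v**2.
No constant or linear terms (consistent with a singular point). Quadratic part: -u**2 + v**2. Cubic part: u**3 - u**2*v - u*v**2 + v**3.
The quadratic part v**2 - u**2 = (v − u)(v + u) splits into two distinct linear factors, so there are two distinct tangent lines y − -3 = ±(x − -2) — this is a node (ordinary double point).
Classification: node.


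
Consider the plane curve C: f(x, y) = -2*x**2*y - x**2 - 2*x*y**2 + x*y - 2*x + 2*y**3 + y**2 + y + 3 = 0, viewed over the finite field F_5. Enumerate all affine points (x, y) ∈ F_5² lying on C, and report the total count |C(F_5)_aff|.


Affine F_5-points: {(0, 2), (1, 0), (1, 3), (2, 0), (2, 4), (3, 3), (3, 4)}; count = 7.

For each of the 25 pairs (x, y) ∈ F_5², evaluate f(x, y) mod 5. Record the zeros.
  x = 0: [0↦3, 1↦2, 2↦0, 3↦4, 4↦1]  zeros at y ∈ {2}
  x = 1: [0↦0, 1↦1, 2↦2, 3↦0, 4↦2]  zeros at y ∈ {0, 3}
  x = 2: [0↦0, 1↦4, 2↦4, 3↦2, 4↦0]  zeros at y ∈ {0, 4}
  x = 3: [0↦3, 1↦1, 2↦1, 3↦0, 4↦0]  zeros at y ∈ {3, 4}
  x = 4: [0↦4, 1↦2, 2↦3, 3↦4, 4↦2]  zeros at y ∈ ∅
Collecting zeros: affine points = {(0, 2), (1, 0), (1, 3), (2, 0), (2, 4), (3, 3), (3, 4)}.
Total count |C(F_5)_aff| = 7.


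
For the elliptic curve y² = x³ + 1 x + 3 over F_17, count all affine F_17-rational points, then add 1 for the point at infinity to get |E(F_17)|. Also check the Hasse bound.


Affine points = {(2, 8), (2, 9), (3, 4), (3, 13), (6, 2), (6, 15), (7, 8), (7, 9), (8, 8), (8, 9), (11, 6), (11, 11), (12, 3), (12, 14), (16, 1), (16, 16)}; affine count = 16; |E(F_17)| = 17.

Discriminant check: Δ ∝ 4a³ + 27b² = 4·1³ + 27·3² = 4·1 + 27·9 ≡ 9 (mod 17). Nonzero ⇒ E is nonsingular.
For each x ∈ F_17, compute rhs = x³ + 1·x + 3 mod 17, then count y ∈ F_17 with y² ≡ rhs.
  x = 0: rhs = 3, matching y values: none (0 points).
  x = 1: rhs = 5, matching y values: none (0 points).
  x = 2: rhs = 13, matching y values: 8, 9 (2 points).
  x = 3: rhs = 16, matching y values: 4, 13 (2 points).
  x = 4: rhs = 3, matching y values: none (0 points).
  x = 5: rhs = 14, matching y values: none (0 points).
  x = 6: rhs = 4, matching y values: 2, 15 (2 points).
  x = 7: rhs = 13, matching y values: 8, 9 (2 points).
  x = 8: rhs = 13, matching y values: 8, 9 (2 points).
  x = 9: rhs = 10, matching y values: none (0 points).
  x = 10: rhs = 10, matching y values: none (0 points).
  x = 11: rhs = 2, matching y values: 6, 11 (2 points).
  x = 12: rhs = 9, matching y values: 3, 14 (2 points).
  x = 13: rhs = 3, matching y values: none (0 points).
  x = 14: rhs = 7, matching y values: none (0 points).
  x = 15: rhs = 10, matching y values: none (0 points).
  x = 16: rhs = 1, matching y values: 1, 16 (2 points).
Total affine count: 16.
Full point count |E(F_17)| = 16 + 1 = 17.
Hasse bound: |17 − (17+1)| = |-1| = 1 ≤ 2√17 ≈ 8.2462 ✓.


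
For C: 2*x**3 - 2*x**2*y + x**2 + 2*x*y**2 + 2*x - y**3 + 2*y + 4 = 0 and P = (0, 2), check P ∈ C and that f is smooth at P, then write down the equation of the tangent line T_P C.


Tangent line at P: 10*x - 10*y + 20 = 0.

Step 1: f(0, 2) = 0, so P lies on C.
Step 2: partial derivatives
  f_x(x, y) = 6*x**2 - 4*x*y + 2*x + 2*y**2 + 2, f_y(x, y) = -2*x**2 + 4*x*y - 3*y**2 + 2.
  f_x(P) = 10, f_y(P) = -10 (gradient nonzero, so P is smooth).
Step 3: tangent line at P: 10·(x − 0) + -10·(y − 2) = 0.
Expanding: 10*x - 10*y + 20 = 0.


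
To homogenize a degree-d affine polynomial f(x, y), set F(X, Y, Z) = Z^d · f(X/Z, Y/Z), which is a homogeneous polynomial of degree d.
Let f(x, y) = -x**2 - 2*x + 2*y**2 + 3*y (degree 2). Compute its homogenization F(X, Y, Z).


F(X, Y, Z) = -X**2 - 2*X*Z + 2*Y**2 + 3*Y*Z

deg(f) = 2.
Substitute x = X/Z, y = Y/Z into f, then multiply by Z^2.
  monomial -1·x^2·y^0 ↦ -1·X^2·Y^0·Z^0.
  monomial -2·x^1·y^0 ↦ -2·X^1·Y^0·Z^1.
  monomial 2·x^0·y^2 ↦ 2·X^0·Y^2·Z^0.
  monomial 3·x^0·y^1 ↦ 3·X^0·Y^1·Z^1.
Collecting: F(X, Y, Z) = -X**2 - 2*X*Z + 2*Y**2 + 3*Y*Z.


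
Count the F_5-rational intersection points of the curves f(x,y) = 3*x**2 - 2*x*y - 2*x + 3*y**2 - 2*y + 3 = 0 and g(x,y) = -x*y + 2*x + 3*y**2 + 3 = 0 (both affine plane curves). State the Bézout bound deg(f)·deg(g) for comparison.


Common zeros: {(3, 2), (3, 4), (4, 2)}; count = 3; Bézout bound = 4.

deg(f) = 2, deg(g) = 2, so Bézout bound = 4.
Scan x ∈ F_5. For each x, list the y ∈ F_5 with f(x, y) ≡ 0 and those with g(x, y) ≡ 0 (mod 5); the common zeros in that column are the intersection.
  x = 0: f ≡ 0 at y ∈ ∅; g ≡ 0 at y ∈ {2, 3}; common: ∅.
  x = 1: f ≡ 0 at y ∈ ∅; g ≡ 0 at y ∈ {0, 2}; common: ∅.
  x = 2: f ≡ 0 at y ∈ {3, 4}; g ≡ 0 at y ∈ {2}; common: ∅.
  x = 3: f ≡ 0 at y ∈ {2, 4}; g ≡ 0 at y ∈ {2, 4}; common: {2, 4}.
  x = 4: f ≡ 0 at y ∈ {2, 3}; g ≡ 0 at y ∈ {1, 2}; common: {2}.
Collecting: common zeros = {(3, 2), (3, 4), (4, 2)}, so the count is 3.
Comparison with the Bézout bound: 3 ≤ 4 = deg(f)·deg(g), as expected for curves with no common component (the affine F_5-count falls short of the bound because intersections may lie at infinity, over extension fields, or carry multiplicity).


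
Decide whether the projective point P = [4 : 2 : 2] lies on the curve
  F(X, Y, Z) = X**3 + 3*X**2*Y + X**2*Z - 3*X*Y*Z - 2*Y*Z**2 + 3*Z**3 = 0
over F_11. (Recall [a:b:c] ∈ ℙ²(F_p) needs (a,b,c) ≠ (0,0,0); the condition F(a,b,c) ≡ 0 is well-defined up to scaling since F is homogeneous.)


F(4,2,2) ≡ 9 (mod 11); P is NOT on the curve.

Evaluate F(4, 2, 2) term-by-term (mod 11).
  X**3 ↦ 1·64·1·1 = 64
  3*X**2*Y ↦ 3·16·2·1 = 96
  X**2*Z ↦ 1·16·1·2 = 32
  -3*X*Y*Z ↦ -3·4·2·2 = -48
  -2*Y*Z**2 ↦ -2·1·2·4 = -16
  3*Z**3 ↦ 3·1·1·8 = 24
Sum: F(4, 2, 2) = (64) + (96) + (32) + (-48) + (-16) + (24) = 152.
Reducing mod 11: 152 ≡ 9 (mod 11).
Since F(a, b, c) ≡ 9 ≠ 0 (mod 11), P does NOT lie on the curve.


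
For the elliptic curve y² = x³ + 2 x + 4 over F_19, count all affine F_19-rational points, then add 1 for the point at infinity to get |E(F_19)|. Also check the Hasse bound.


Affine points = {(0, 2), (0, 17), (1, 8), (1, 11), (2, 4), (2, 15), (4, 0), (5, 5), (5, 14), (6, 2), (6, 17), (7, 0), (8, 0), (10, 6), (10, 13), (13, 2), (13, 17), (16, 3), (16, 16), (17, 7), (17, 12), (18, 1), (18, 18)}; affine count = 23; |E(F_19)| = 24.

Discriminant check: Δ ∝ 4a³ + 27b² = 4·2³ + 27·4² = 4·8 + 27·16 ≡ 8 (mod 19). Nonzero ⇒ E is nonsingular.
For each x ∈ F_19, compute rhs = x³ + 2·x + 4 mod 19, then count y ∈ F_19 with y² ≡ rhs.
  x = 0: rhs = 4, matching y values: 2, 17 (2 points).
  x = 1: rhs = 7, matching y values: 8, 11 (2 points).
  x = 2: rhs = 16, matching y values: 4, 15 (2 points).
  x = 3: rhs = 18, matching y values: none (0 points).
  x = 4: rhs = 0, matching y values: 0 (1 points).
  x = 5: rhs = 6, matching y values: 5, 14 (2 points).
  x = 6: rhs = 4, matching y values: 2, 17 (2 points).
  x = 7: rhs = 0, matching y values: 0 (1 points).
  x = 8: rhs = 0, matching y values: 0 (1 points).
  x = 9: rhs = 10, matching y values: none (0 points).
  x = 10: rhs = 17, matching y values: 6, 13 (2 points).
  x = 11: rhs = 8, matching y values: none (0 points).
  x = 12: rhs = 8, matching y values: none (0 points).
  x = 13: rhs = 4, matching y values: 2, 17 (2 points).
  x = 14: rhs = 2, matching y values: none (0 points).
  x = 15: rhs = 8, matching y values: none (0 points).
  x = 16: rhs = 9, matching y values: 3, 16 (2 points).
  x = 17: rhs = 11, matching y values: 7, 12 (2 points).
  x = 18: rhs = 1, matching y values: 1, 18 (2 points).
Total affine count: 23.
Full point count |E(F_19)| = 23 + 1 = 24.
Hasse bound: |24 − (19+1)| = |4| = 4 ≤ 2√19 ≈ 8.7178 ✓.


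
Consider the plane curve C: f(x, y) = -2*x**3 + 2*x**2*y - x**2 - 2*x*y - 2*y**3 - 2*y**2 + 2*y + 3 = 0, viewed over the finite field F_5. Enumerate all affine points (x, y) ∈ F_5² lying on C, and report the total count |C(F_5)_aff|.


Affine F_5-points: {(1, 0), (1, 2), (2, 1), (3, 0), (3, 1), (3, 3), (4, 3)}; count = 7.

For each of the 25 pairs (x, y) ∈ F_5², evaluate f(x, y) mod 5. Record the zeros.
  x = 0: [0↦3, 1↦1, 2↦3, 3↦2, 4↦1]  zeros at y ∈ ∅
  x = 1: [0↦0, 1↦3, 2↦0, 3↦4, 4↦3]  zeros at y ∈ {0, 2}
  x = 2: [0↦3, 1↦0, 2↦1, 3↦4, 4↦2]  zeros at y ∈ {1}
  x = 3: [0↦0, 1↦0, 2↦4, 3↦0, 4↦1]  zeros at y ∈ {0, 1, 3}
  x = 4: [0↦4, 1↦1, 2↦2, 3↦0, 4↦3]  zeros at y ∈ {3}
Collecting zeros: affine points = {(1, 0), (1, 2), (2, 1), (3, 0), (3, 1), (3, 3), (4, 3)}.
Total count |C(F_5)_aff| = 7.


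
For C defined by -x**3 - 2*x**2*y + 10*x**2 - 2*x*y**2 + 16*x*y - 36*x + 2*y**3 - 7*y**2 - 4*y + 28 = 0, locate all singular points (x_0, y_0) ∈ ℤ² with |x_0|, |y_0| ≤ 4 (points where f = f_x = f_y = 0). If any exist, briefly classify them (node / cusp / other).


Singular points: {(2, 2)}; classification: cusp.

Compute partial derivatives:
  f_x = -3*x**2 - 4*x*y + 20*x - 2*y**2 + 16*y - 36.
  f_y = -2*x**2 - 4*x*y + 16*x + 6*y**2 - 14*y - 4.
Scan x_0 ∈ {−4, ..., 4}. For each x_0, f_y(x_0, y) is a polynomial in y; find its integer roots y ∈ {−4, ..., 4}, then test f_x and f at those candidates.
  x = -4: f_y(-4, y) = 6*y**2 + 2*y - 100; no integer root y with |y| ≤ 4.
  x = -3: f_y(-3, y) = 6*y**2 - 2*y - 70; no integer root y with |y| ≤ 4.
  x = -2: f_y(-2, y) = 6*y**2 - 6*y - 44; no integer root y with |y| ≤ 4.
  x = -1: f_y(-1, y) = 6*y**2 - 10*y - 22; no integer root y with |y| ≤ 4.
  x = 0: f_y(0, y) = 6*y**2 - 14*y - 4; no integer root y with |y| ≤ 4.
  x = 1: f_y(1, y) = 6*y**2 - 18*y + 10; no integer root y with |y| ≤ 4.
  x = 2: f_y(2, y) = 6*y**2 - 22*y + 20; vanishes at y ∈ {2}. (2, 2): f_x = 0, f = 0 — SINGULAR.
  x = 3: f_y(3, y) = 6*y**2 - 26*y + 26; no integer root y with |y| ≤ 4.
  x = 4: f_y(4, y) = 6*y**2 - 30*y + 28; no integer root y with |y| ≤ 4.
Only singular point on the grid: (2, 2).
Classify: substitute x = 2 + u, y = 2 + v and expand: f = -u**3 - 2*u**2*v - 2*u*v**2 + 2*v**3 + v**2.
No constant or linear terms (consistent with a singular point). Quadratic part: v**2. Cubic part: -u**3 - 2*u**2*v - 2*u*v**2 + 2*v**3.
The quadratic part v**2 is a perfect square, so there is a single (double) tangent line v = 0, i.e. y = 2. Restricting the cubic part to that line (v = 0) leaves -u**3 ≠ 0, so f is not divisible by v and the branch is v² ≈ u**3 to lowest order — this is a cusp.
Classification: cusp.


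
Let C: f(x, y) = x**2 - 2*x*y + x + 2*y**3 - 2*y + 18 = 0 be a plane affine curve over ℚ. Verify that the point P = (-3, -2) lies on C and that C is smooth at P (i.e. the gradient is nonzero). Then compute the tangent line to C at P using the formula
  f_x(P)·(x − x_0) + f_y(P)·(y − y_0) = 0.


Tangent line at P: -x + 28*y + 53 = 0.

Step 1: f(-3, -2) = 0, so P lies on C.
Step 2: partial derivatives
  f_x(x, y) = 2*x - 2*y + 1, f_y(x, y) = -2*x + 6*y**2 - 2.
  f_x(P) = -1, f_y(P) = 28 (gradient nonzero, so P is smooth).
Step 3: tangent line at P: -1·(x − -3) + 28·(y − -2) = 0.
Expanding: -x + 28*y + 53 = 0.


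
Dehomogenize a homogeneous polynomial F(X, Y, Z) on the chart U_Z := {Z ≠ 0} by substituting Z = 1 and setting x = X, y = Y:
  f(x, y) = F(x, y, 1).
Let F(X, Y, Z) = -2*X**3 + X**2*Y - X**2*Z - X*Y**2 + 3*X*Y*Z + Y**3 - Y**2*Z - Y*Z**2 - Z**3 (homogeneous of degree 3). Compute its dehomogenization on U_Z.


f(x, y) = -2*x**3 + x**2*y - x**2 - x*y**2 + 3*x*y + y**3 - y**2 - y - 1

On U_Z we set Z = 1. Each monomial c·X^i·Y^j·Z^k in F becomes c·x^i·y^j·1^k = c·x^i·y^j.
Substituting Z = 1: F(X, Y, 1) = -2*x**3 + x**2*y - x**2 - x*y**2 + 3*x*y + y**3 - y**2 - y - 1.
Note: deg(f) ≤ deg(F) = 3; strict inequality happens when F is divisible by Z (lost terms).


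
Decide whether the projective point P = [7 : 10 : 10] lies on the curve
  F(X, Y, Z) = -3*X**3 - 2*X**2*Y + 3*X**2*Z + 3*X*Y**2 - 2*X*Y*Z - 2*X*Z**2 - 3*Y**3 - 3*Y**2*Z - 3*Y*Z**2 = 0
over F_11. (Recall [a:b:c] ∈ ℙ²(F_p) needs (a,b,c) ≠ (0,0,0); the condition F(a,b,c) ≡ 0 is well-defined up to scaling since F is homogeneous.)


F(7,10,10) ≡ 2 (mod 11); P is NOT on the curve.

Evaluate F(7, 10, 10) term-by-term (mod 11).
  -3*X**3 ↦ -3·343·1·1 = -1029
  -2*X**2*Y ↦ -2·49·10·1 = -980
  3*X**2*Z ↦ 3·49·1·10 = 1470
  3*X*Y**2 ↦ 3·7·100·1 = 2100
  -2*X*Y*Z ↦ -2·7·10·10 = -1400
  -2*X*Z**2 ↦ -2·7·1·100 = -1400
  -3*Y**3 ↦ -3·1·1000·1 = -3000
  -3*Y**2*Z ↦ -3·1·100·10 = -3000
  -3*Y*Z**2 ↦ -3·1·10·100 = -3000
Sum: F(7, 10, 10) = (-1029) + (-980) + (1470) + (2100) + (-1400) + (-1400) + (-3000) + (-3000) + (-3000) = -10239.
Reducing mod 11: -10239 ≡ 2 (mod 11).
Since F(a, b, c) ≡ 2 ≠ 0 (mod 11), P does NOT lie on the curve.


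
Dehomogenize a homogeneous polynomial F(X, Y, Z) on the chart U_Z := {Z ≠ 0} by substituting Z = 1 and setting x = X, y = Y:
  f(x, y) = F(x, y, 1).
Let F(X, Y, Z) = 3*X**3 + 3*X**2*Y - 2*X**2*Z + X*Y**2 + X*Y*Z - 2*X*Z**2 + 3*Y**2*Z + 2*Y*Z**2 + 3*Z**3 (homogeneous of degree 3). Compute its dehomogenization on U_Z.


f(x, y) = 3*x**3 + 3*x**2*y - 2*x**2 + x*y**2 + x*y - 2*x + 3*y**2 + 2*y + 3

On U_Z we set Z = 1. Each monomial c·X^i·Y^j·Z^k in F becomes c·x^i·y^j·1^k = c·x^i·y^j.
Substituting Z = 1: F(X, Y, 1) = 3*x**3 + 3*x**2*y - 2*x**2 + x*y**2 + x*y - 2*x + 3*y**2 + 2*y + 3.
Note: deg(f) ≤ deg(F) = 3; strict inequality happens when F is divisible by Z (lost terms).


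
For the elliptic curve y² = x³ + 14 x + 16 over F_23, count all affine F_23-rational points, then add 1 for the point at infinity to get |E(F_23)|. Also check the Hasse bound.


Affine points = {(0, 4), (0, 19), (1, 10), (1, 13), (2, 11), (2, 12), (3, 4), (3, 19), (5, 2), (5, 21), (10, 11), (10, 12), (11, 11), (11, 12), (12, 7), (12, 16), (13, 7), (13, 16), (14, 9), (14, 14), (15, 6), (15, 17), (16, 9), (16, 14), (20, 4), (20, 19), (21, 7), (21, 16), (22, 1), (22, 22)}; affine count = 30; |E(F_23)| = 31.

Discriminant check: Δ ∝ 4a³ + 27b² = 4·14³ + 27·16² = 4·2744 + 27·256 ≡ 17 (mod 23). Nonzero ⇒ E is nonsingular.
For each x ∈ F_23, compute rhs = x³ + 14·x + 16 mod 23, then count y ∈ F_23 with y² ≡ rhs.
  x = 0: rhs = 16, matching y values: 4, 19 (2 points).
  x = 1: rhs = 8, matching y values: 10, 13 (2 points).
  x = 2: rhs = 6, matching y values: 11, 12 (2 points).
  x = 3: rhs = 16, matching y values: 4, 19 (2 points).
  x = 4: rhs = 21, matching y values: none (0 points).
  x = 5: rhs = 4, matching y values: 2, 21 (2 points).
  x = 6: rhs = 17, matching y values: none (0 points).
  x = 7: rhs = 20, matching y values: none (0 points).
  x = 8: rhs = 19, matching y values: none (0 points).
  x = 9: rhs = 20, matching y values: none (0 points).
  x = 10: rhs = 6, matching y values: 11, 12 (2 points).
  x = 11: rhs = 6, matching y values: 11, 12 (2 points).
  x = 12: rhs = 3, matching y values: 7, 16 (2 points).
  x = 13: rhs = 3, matching y values: 7, 16 (2 points).
  x = 14: rhs = 12, matching y values: 9, 14 (2 points).
  x = 15: rhs = 13, matching y values: 6, 17 (2 points).
  x = 16: rhs = 12, matching y values: 9, 14 (2 points).
  x = 17: rhs = 15, matching y values: none (0 points).
  x = 18: rhs = 5, matching y values: none (0 points).
  x = 19: rhs = 11, matching y values: none (0 points).
  x = 20: rhs = 16, matching y values: 4, 19 (2 points).
  x = 21: rhs = 3, matching y values: 7, 16 (2 points).
  x = 22: rhs = 1, matching y values: 1, 22 (2 points).
Total affine count: 30.
Full point count |E(F_23)| = 30 + 1 = 31.
Hasse bound: |31 − (23+1)| = |7| = 7 ≤ 2√23 ≈ 9.5917 ✓.


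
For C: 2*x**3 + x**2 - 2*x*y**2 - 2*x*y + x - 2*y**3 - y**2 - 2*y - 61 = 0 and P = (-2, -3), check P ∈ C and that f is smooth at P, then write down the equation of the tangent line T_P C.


Tangent line at P: 9*x - 70*y - 192 = 0.

Step 1: f(-2, -3) = 0, so P lies on C.
Step 2: partial derivatives
  f_x(x, y) = 6*x**2 + 2*x - 2*y**2 - 2*y + 1, f_y(x, y) = -4*x*y - 2*x - 6*y**2 - 2*y - 2.
  f_x(P) = 9, f_y(P) = -70 (gradient nonzero, so P is smooth).
Step 3: tangent line at P: 9·(x − -2) + -70·(y − -3) = 0.
Expanding: 9*x - 70*y - 192 = 0.


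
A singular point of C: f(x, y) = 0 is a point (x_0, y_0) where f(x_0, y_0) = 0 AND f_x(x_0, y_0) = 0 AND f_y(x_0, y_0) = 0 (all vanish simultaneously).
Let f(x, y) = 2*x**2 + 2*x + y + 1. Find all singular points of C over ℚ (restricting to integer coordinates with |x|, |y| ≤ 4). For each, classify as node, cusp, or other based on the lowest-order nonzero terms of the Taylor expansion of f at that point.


No singular points in the scanned grid; C is smooth there.

Compute partial derivatives:
  f_x = 4*x + 2.
  f_y = 1.
f_y = 1 is a nonzero constant, so f_y never vanishes: no point (x, y) can satisfy f = f_x = f_y = 0. In particular no (x, y) ∈ {−4, ..., 4}² is singular; the curve is smooth.


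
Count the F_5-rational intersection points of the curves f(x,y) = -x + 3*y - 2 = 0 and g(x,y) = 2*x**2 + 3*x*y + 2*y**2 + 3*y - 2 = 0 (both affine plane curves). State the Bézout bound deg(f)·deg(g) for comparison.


Common zeros: ∅; count = 0; Bézout bound = 2.

deg(f) = 1, deg(g) = 2, so Bézout bound = 2.
Scan x ∈ F_5. For each x, list the y ∈ F_5 with f(x, y) ≡ 0 and those with g(x, y) ≡ 0 (mod 5); the common zeros in that column are the intersection.
  x = 0: f ≡ 0 at y ∈ {4}; g ≡ 0 at y ∈ {3}; common: ∅.
  x = 1: f ≡ 0 at y ∈ {1}; g ≡ 0 at y ∈ {0, 2}; common: ∅.
  x = 2: f ≡ 0 at y ∈ {3}; g ≡ 0 at y ∈ ∅; common: ∅.
  x = 3: f ≡ 0 at y ∈ {0}; g ≡ 0 at y ∈ {1, 3}; common: ∅.
  x = 4: f ≡ 0 at y ∈ {2}; g ≡ 0 at y ∈ {0}; common: ∅.
Collecting: common zeros = ∅, so the count is 0.
Comparison with the Bézout bound: 0 ≤ 2 = deg(f)·deg(g), as expected for curves with no common component (the affine F_5-count falls short of the bound because intersections may lie at infinity, over extension fields, or carry multiplicity).


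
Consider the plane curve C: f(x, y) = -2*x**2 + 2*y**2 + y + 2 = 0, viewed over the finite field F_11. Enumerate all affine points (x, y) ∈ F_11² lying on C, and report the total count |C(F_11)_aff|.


Affine F_11-points: {(1, 0), (1, 5), (2, 7), (2, 9), (5, 8), (6, 8), (9, 7), (9, 9), (10, 0), (10, 5)}; count = 10.

For each of the 121 pairs (x, y) ∈ F_11², evaluate f(x, y) mod 11. Record the zeros.
  x = 0: [0↦2, 1↦5, 2↦1, 3↦1, 4↦5, 5↦2, 6↦3, 7↦8, 8↦6, 9↦8, 10↦3]  zeros at y ∈ ∅
  x = 1: [0↦0, 1↦3, 2↦10, 3↦10, 4↦3, 5↦0, 6↦1, 7↦6, 8↦4, 9↦6, 10↦1]  zeros at y ∈ {0, 5}
  x = 2: [0↦5, 1↦8, 2↦4, 3↦4, 4↦8, 5↦5, 6↦6, 7↦0, 8↦9, 9↦0, 10↦6]  zeros at y ∈ {7, 9}
  x = 3: [0↦6, 1↦9, 2↦5, 3↦5, 4↦9, 5↦6, 6↦7, 7↦1, 8↦10, 9↦1, 10↦7]  zeros at y ∈ ∅
  x = 4: [0↦3, 1↦6, 2↦2, 3↦2, 4↦6, 5↦3, 6↦4, 7↦9, 8↦7, 9↦9, 10↦4]  zeros at y ∈ ∅
  x = 5: [0↦7, 1↦10, 2↦6, 3↦6, 4↦10, 5↦7, 6↦8, 7↦2, 8↦0, 9↦2, 10↦8]  zeros at y ∈ {8}
  x = 6: [0↦7, 1↦10, 2↦6, 3↦6, 4↦10, 5↦7, 6↦8, 7↦2, 8↦0, 9↦2, 10↦8]  zeros at y ∈ {8}
  x = 7: [0↦3, 1↦6, 2↦2, 3↦2, 4↦6, 5↦3, 6↦4, 7↦9, 8↦7, 9↦9, 10↦4]  zeros at y ∈ ∅
  x = 8: [0↦6, 1↦9, 2↦5, 3↦5, 4↦9, 5↦6, 6↦7, 7↦1, 8↦10, 9↦1, 10↦7]  zeros at y ∈ ∅
  x = 9: [0↦5, 1↦8, 2↦4, 3↦4, 4↦8, 5↦5, 6↦6, 7↦0, 8↦9, 9↦0, 10↦6]  zeros at y ∈ {7, 9}
  x = 10: [0↦0, 1↦3, 2↦10, 3↦10, 4↦3, 5↦0, 6↦1, 7↦6, 8↦4, 9↦6, 10↦1]  zeros at y ∈ {0, 5}
Collecting zeros: affine points = {(1, 0), (1, 5), (2, 7), (2, 9), (5, 8), (6, 8), (9, 7), (9, 9), (10, 0), (10, 5)}.
Total count |C(F_11)_aff| = 10.


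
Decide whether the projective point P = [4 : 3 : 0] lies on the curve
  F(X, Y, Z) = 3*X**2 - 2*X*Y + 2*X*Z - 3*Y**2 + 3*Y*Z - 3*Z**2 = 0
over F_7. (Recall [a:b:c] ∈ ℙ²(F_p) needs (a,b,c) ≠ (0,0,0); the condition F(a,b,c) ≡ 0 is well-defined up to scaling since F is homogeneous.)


F(4,3,0) ≡ 4 (mod 7); P is NOT on the curve.

Evaluate F(4, 3, 0) term-by-term (mod 7).
  3*X**2 ↦ 3·16·1·1 = 48
  -2*X*Y ↦ -2·4·3·1 = -24
  2*X*Z ↦ 2·4·1·0 = 0
  -3*Y**2 ↦ -3·1·9·1 = -27
  3*Y*Z ↦ 3·1·3·0 = 0
  -3*Z**2 ↦ -3·1·1·0 = 0
Sum: F(4, 3, 0) = (48) + (-24) + (0) + (-27) + (0) + (0) = -3.
Reducing mod 7: -3 ≡ 4 (mod 7).
Since F(a, b, c) ≡ 4 ≠ 0 (mod 7), P does NOT lie on the curve.


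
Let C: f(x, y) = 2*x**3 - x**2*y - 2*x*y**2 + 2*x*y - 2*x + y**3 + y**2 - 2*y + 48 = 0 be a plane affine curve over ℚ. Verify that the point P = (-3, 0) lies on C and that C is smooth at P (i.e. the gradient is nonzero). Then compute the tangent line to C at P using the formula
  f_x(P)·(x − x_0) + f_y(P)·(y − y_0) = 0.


Tangent line at P: 52*x - 17*y + 156 = 0.

Step 1: f(-3, 0) = 0, so P lies on C.
Step 2: partial derivatives
  f_x(x, y) = 6*x**2 - 2*x*y - 2*y**2 + 2*y - 2, f_y(x, y) = -x**2 - 4*x*y + 2*x + 3*y**2 + 2*y - 2.
  f_x(P) = 52, f_y(P) = -17 (gradient nonzero, so P is smooth).
Step 3: tangent line at P: 52·(x − -3) + -17·(y − 0) = 0.
Expanding: 52*x - 17*y + 156 = 0.


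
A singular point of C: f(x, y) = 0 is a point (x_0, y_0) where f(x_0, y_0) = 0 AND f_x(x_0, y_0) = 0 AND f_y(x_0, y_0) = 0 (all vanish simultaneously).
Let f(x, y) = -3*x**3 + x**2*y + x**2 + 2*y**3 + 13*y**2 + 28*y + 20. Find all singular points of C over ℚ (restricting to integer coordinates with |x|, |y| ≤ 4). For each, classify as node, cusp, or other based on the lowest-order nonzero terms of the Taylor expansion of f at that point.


Singular points: {(0, -2)}; classification: node.

Compute partial derivatives:
  f_x = -9*x**2 + 2*x*y + 2*x.
  f_y = x**2 + 6*y**2 + 26*y + 28.
Scan x_0 ∈ {−4, ..., 4}. For each x_0, f_y(x_0, y) is a polynomial in y; find its integer roots y ∈ {−4, ..., 4}, then test f_x and f at those candidates.
  x = -4: f_y(-4, y) = 6*y**2 + 26*y + 44; no integer root y with |y| ≤ 4.
  x = -3: f_y(-3, y) = 6*y**2 + 26*y + 37; no integer root y with |y| ≤ 4.
  x = -2: f_y(-2, y) = 6*y**2 + 26*y + 32; no integer root y with |y| ≤ 4.
  x = -1: f_y(-1, y) = 6*y**2 + 26*y + 29; no integer root y with |y| ≤ 4.
  x = 0: f_y(0, y) = 6*y**2 + 26*y + 28; vanishes at y ∈ {-2}. (0, -2): f_x = 0, f = 0 — SINGULAR.
  x = 1: f_y(1, y) = 6*y**2 + 26*y + 29; no integer root y with |y| ≤ 4.
  x = 2: f_y(2, y) = 6*y**2 + 26*y + 32; no integer root y with |y| ≤ 4.
  x = 3: f_y(3, y) = 6*y**2 + 26*y + 37; no integer root y with |y| ≤ 4.
  x = 4: f_y(4, y) = 6*y**2 + 26*y + 44; no integer root y with |y| ≤ 4.
Only singular point on the grid: (0, -2).
Classify: substitute x = 0 + u, y = -2 + v and expand: f = -3*u**3 + u**2*v - u**2 + 2*v**3 + v**2.
No constant or linear terms (consistent with a singular point). Quadratic part: -u**2 + v**2. Cubic part: -3*u**3 + u**2*v + 2*v**3.
The quadratic part v**2 - u**2 = (v − u)(v + u) splits into two distinct linear factors, so there are two distinct tangent lines y − -2 = ±(x − 0) — this is a node (ordinary double point).
Classification: node.


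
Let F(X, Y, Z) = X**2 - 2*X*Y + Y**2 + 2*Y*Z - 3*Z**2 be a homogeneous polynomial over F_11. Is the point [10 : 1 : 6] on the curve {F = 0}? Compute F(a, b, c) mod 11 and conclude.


F(10,1,6) ≡ 7 (mod 11); P is NOT on the curve.

Evaluate F(10, 1, 6) term-by-term (mod 11).
  X**2 ↦ 1·100·1·1 = 100
  -2*X*Y ↦ -2·10·1·1 = -20
  Y**2 ↦ 1·1·1·1 = 1
  2*Y*Z ↦ 2·1·1·6 = 12
  -3*Z**2 ↦ -3·1·1·36 = -108
Sum: F(10, 1, 6) = (100) + (-20) + (1) + (12) + (-108) = -15.
Reducing mod 11: -15 ≡ 7 (mod 11).
Since F(a, b, c) ≡ 7 ≠ 0 (mod 11), P does NOT lie on the curve.


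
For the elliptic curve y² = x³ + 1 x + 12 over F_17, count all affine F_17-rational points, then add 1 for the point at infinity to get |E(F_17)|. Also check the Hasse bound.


Affine points = {(3, 5), (3, 12), (6, 8), (6, 9), (9, 6), (9, 11), (10, 6), (10, 11), (12, 1), (12, 16), (14, 4), (14, 13), (15, 6), (15, 11)}; affine count = 14; |E(F_17)| = 15.

Discriminant check: Δ ∝ 4a³ + 27b² = 4·1³ + 27·12² = 4·1 + 27·144 ≡ 16 (mod 17). Nonzero ⇒ E is nonsingular.
For each x ∈ F_17, compute rhs = x³ + 1·x + 12 mod 17, then count y ∈ F_17 with y² ≡ rhs.
  x = 0: rhs = 12, matching y values: none (0 points).
  x = 1: rhs = 14, matching y values: none (0 points).
  x = 2: rhs = 5, matching y values: none (0 points).
  x = 3: rhs = 8, matching y values: 5, 12 (2 points).
  x = 4: rhs = 12, matching y values: none (0 points).
  x = 5: rhs = 6, matching y values: none (0 points).
  x = 6: rhs = 13, matching y values: 8, 9 (2 points).
  x = 7: rhs = 5, matching y values: none (0 points).
  x = 8: rhs = 5, matching y values: none (0 points).
  x = 9: rhs = 2, matching y values: 6, 11 (2 points).
  x = 10: rhs = 2, matching y values: 6, 11 (2 points).
  x = 11: rhs = 11, matching y values: none (0 points).
  x = 12: rhs = 1, matching y values: 1, 16 (2 points).
  x = 13: rhs = 12, matching y values: none (0 points).
  x = 14: rhs = 16, matching y values: 4, 13 (2 points).
  x = 15: rhs = 2, matching y values: 6, 11 (2 points).
  x = 16: rhs = 10, matching y values: none (0 points).
Total affine count: 14.
Full point count |E(F_17)| = 14 + 1 = 15.
Hasse bound: |15 − (17+1)| = |-3| = 3 ≤ 2√17 ≈ 8.2462 ✓.


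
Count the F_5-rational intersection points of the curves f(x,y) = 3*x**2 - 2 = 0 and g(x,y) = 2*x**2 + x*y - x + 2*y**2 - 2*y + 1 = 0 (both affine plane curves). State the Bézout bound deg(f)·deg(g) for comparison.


Common zeros: {(2, 2), (2, 3)}; count = 2; Bézout bound = 4.

deg(f) = 2, deg(g) = 2, so Bézout bound = 4.
Scan x ∈ F_5. For each x, list the y ∈ F_5 with f(x, y) ≡ 0 and those with g(x, y) ≡ 0 (mod 5); the common zeros in that column are the intersection.
  x = 0: f ≡ 0 at y ∈ ∅; g ≡ 0 at y ∈ {2, 4}; common: ∅.
  x = 1: f ≡ 0 at y ∈ ∅; g ≡ 0 at y ∈ {4}; common: ∅.
  x = 2: f ≡ 0 at y ∈ {0, 1, 2, 3, 4}; g ≡ 0 at y ∈ {2, 3}; common: {2, 3}.
  x = 3: f ≡ 0 at y ∈ {0, 1, 2, 3, 4}; g ≡ 0 at y ∈ ∅; common: ∅.
  x = 4: f ≡ 0 at y ∈ ∅; g ≡ 0 at y ∈ ∅; common: ∅.
Collecting: common zeros = {(2, 2), (2, 3)}, so the count is 2.
Comparison with the Bézout bound: 2 ≤ 4 = deg(f)·deg(g), as expected for curves with no common component (the affine F_5-count falls short of the bound because intersections may lie at infinity, over extension fields, or carry multiplicity).


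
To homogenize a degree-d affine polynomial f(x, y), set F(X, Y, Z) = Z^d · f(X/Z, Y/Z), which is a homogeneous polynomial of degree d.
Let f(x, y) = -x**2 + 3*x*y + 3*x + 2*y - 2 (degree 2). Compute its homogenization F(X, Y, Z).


F(X, Y, Z) = -X**2 + 3*X*Y + 3*X*Z + 2*Y*Z - 2*Z**2

deg(f) = 2.
Substitute x = X/Z, y = Y/Z into f, then multiply by Z^2.
  monomial -1·x^2·y^0 ↦ -1·X^2·Y^0·Z^0.
  monomial 3·x^1·y^1 ↦ 3·X^1·Y^1·Z^0.
  monomial 3·x^1·y^0 ↦ 3·X^1·Y^0·Z^1.
  monomial 2·x^0·y^1 ↦ 2·X^0·Y^1·Z^1.
  monomial -2·x^0·y^0 ↦ -2·X^0·Y^0·Z^2.
Collecting: F(X, Y, Z) = -X**2 + 3*X*Y + 3*X*Z + 2*Y*Z - 2*Z**2.


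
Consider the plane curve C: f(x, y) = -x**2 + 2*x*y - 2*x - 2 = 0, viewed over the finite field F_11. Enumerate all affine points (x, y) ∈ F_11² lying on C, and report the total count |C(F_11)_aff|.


Affine F_11-points: {(1, 8), (2, 8), (3, 1), (4, 6), (5, 7), (6, 6), (7, 7), (8, 1), (9, 5), (10, 5)}; count = 10.

For each of the 121 pairs (x, y) ∈ F_11², evaluate f(x, y) mod 11. Record the zeros.
  x = 0: [0↦9, 1↦9, 2↦9, 3↦9, 4↦9, 5↦9, 6↦9, 7↦9, 8↦9, 9↦9, 10↦9]  zeros at y ∈ ∅
  x = 1: [0↦6, 1↦8, 2↦10, 3↦1, 4↦3, 5↦5, 6↦7, 7↦9, 8↦0, 9↦2, 10↦4]  zeros at y ∈ {8}
  x = 2: [0↦1, 1↦5, 2↦9, 3↦2, 4↦6, 5↦10, 6↦3, 7↦7, 8↦0, 9↦4, 10↦8]  zeros at y ∈ {8}
  x = 3: [0↦5, 1↦0, 2↦6, 3↦1, 4↦7, 5↦2, 6↦8, 7↦3, 8↦9, 9↦4, 10↦10]  zeros at y ∈ {1}
  x = 4: [0↦7, 1↦4, 2↦1, 3↦9, 4↦6, 5↦3, 6↦0, 7↦8, 8↦5, 9↦2, 10↦10]  zeros at y ∈ {6}
  x = 5: [0↦7, 1↦6, 2↦5, 3↦4, 4↦3, 5↦2, 6↦1, 7↦0, 8↦10, 9↦9, 10↦8]  zeros at y ∈ {7}
  x = 6: [0↦5, 1↦6, 2↦7, 3↦8, 4↦9, 5↦10, 6↦0, 7↦1, 8↦2, 9↦3, 10↦4]  zeros at y ∈ {6}
  x = 7: [0↦1, 1↦4, 2↦7, 3↦10, 4↦2, 5↦5, 6↦8, 7↦0, 8↦3, 9↦6, 10↦9]  zeros at y ∈ {7}
  x = 8: [0↦6, 1↦0, 2↦5, 3↦10, 4↦4, 5↦9, 6↦3, 7↦8, 8↦2, 9↦7, 10↦1]  zeros at y ∈ {1}
  x = 9: [0↦9, 1↦5, 2↦1, 3↦8, 4↦4, 5↦0, 6↦7, 7↦3, 8↦10, 9↦6, 10↦2]  zeros at y ∈ {5}
  x = 10: [0↦10, 1↦8, 2↦6, 3↦4, 4↦2, 5↦0, 6↦9, 7↦7, 8↦5, 9↦3, 10↦1]  zeros at y ∈ {5}
Collecting zeros: affine points = {(1, 8), (2, 8), (3, 1), (4, 6), (5, 7), (6, 6), (7, 7), (8, 1), (9, 5), (10, 5)}.
Total count |C(F_11)_aff| = 10.


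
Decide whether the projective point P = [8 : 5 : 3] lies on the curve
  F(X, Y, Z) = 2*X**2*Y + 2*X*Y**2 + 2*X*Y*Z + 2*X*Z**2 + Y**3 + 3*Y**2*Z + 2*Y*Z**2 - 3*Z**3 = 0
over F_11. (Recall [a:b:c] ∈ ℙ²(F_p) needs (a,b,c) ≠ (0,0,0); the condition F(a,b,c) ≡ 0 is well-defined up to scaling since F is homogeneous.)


F(8,5,3) ≡ 1 (mod 11); P is NOT on the curve.

Evaluate F(8, 5, 3) term-by-term (mod 11).
  2*X**2*Y ↦ 2·64·5·1 = 640
  2*X*Y**2 ↦ 2·8·25·1 = 400
  2*X*Y*Z ↦ 2·8·5·3 = 240
  2*X*Z**2 ↦ 2·8·1·9 = 144
  Y**3 ↦ 1·1·125·1 = 125
  3*Y**2*Z ↦ 3·1·25·3 = 225
  2*Y*Z**2 ↦ 2·1·5·9 = 90
  -3*Z**3 ↦ -3·1·1·27 = -81
Sum: F(8, 5, 3) = (640) + (400) + (240) + (144) + (125) + (225) + (90) + (-81) = 1783.
Reducing mod 11: 1783 ≡ 1 (mod 11).
Since F(a, b, c) ≡ 1 ≠ 0 (mod 11), P does NOT lie on the curve.


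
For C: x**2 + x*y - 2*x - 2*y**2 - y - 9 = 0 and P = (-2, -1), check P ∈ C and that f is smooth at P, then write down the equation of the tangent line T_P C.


Tangent line at P: -7*x + y - 13 = 0.

Step 1: f(-2, -1) = 0, so P lies on C.
Step 2: partial derivatives
  f_x(x, y) = 2*x + y - 2, f_y(x, y) = x - 4*y - 1.
  f_x(P) = -7, f_y(P) = 1 (gradient nonzero, so P is smooth).
Step 3: tangent line at P: -7·(x − -2) + 1·(y − -1) = 0.
Expanding: -7*x + y - 13 = 0.


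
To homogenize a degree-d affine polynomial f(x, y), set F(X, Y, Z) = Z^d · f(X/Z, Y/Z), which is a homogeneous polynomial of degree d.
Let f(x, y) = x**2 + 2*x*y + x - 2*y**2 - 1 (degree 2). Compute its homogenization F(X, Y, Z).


F(X, Y, Z) = X**2 + 2*X*Y + X*Z - 2*Y**2 - Z**2

deg(f) = 2.
Substitute x = X/Z, y = Y/Z into f, then multiply by Z^2.
  monomial 1·x^2·y^0 ↦ 1·X^2·Y^0·Z^0.
  monomial 2·x^1·y^1 ↦ 2·X^1·Y^1·Z^0.
  monomial 1·x^1·y^0 ↦ 1·X^1·Y^0·Z^1.
  monomial -2·x^0·y^2 ↦ -2·X^0·Y^2·Z^0.
  monomial -1·x^0·y^0 ↦ -1·X^0·Y^0·Z^2.
Collecting: F(X, Y, Z) = X**2 + 2*X*Y + X*Z - 2*Y**2 - Z**2.


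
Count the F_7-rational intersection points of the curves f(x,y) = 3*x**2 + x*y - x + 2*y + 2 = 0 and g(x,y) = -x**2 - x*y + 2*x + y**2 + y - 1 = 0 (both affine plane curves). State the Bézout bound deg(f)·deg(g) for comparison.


Common zeros: ∅; count = 0; Bézout bound = 4.

deg(f) = 2, deg(g) = 2, so Bézout bound = 4.
Scan x ∈ F_7. For each x, list the y ∈ F_7 with f(x, y) ≡ 0 and those with g(x, y) ≡ 0 (mod 7); the common zeros in that column are the intersection.
  x = 0: f ≡ 0 at y ∈ {6}; g ≡ 0 at y ∈ ∅; common: ∅.
  x = 1: f ≡ 0 at y ∈ {1}; g ≡ 0 at y ∈ {0}; common: ∅.
  x = 2: f ≡ 0 at y ∈ {4}; g ≡ 0 at y ∈ ∅; common: ∅.
  x = 3: f ≡ 0 at y ∈ {6}; g ≡ 0 at y ∈ ∅; common: ∅.
  x = 4: f ≡ 0 at y ∈ {4}; g ≡ 0 at y ∈ ∅; common: ∅.
  x = 5: f ≡ 0 at y ∈ ∅; g ≡ 0 at y ∈ ∅; common: ∅.
  x = 6: f ≡ 0 at y ∈ {1}; g ≡ 0 at y ∈ ∅; common: ∅.
Collecting: common zeros = ∅, so the count is 0.
Comparison with the Bézout bound: 0 ≤ 4 = deg(f)·deg(g), as expected for curves with no common component (the affine F_7-count falls short of the bound because intersections may lie at infinity, over extension fields, or carry multiplicity).


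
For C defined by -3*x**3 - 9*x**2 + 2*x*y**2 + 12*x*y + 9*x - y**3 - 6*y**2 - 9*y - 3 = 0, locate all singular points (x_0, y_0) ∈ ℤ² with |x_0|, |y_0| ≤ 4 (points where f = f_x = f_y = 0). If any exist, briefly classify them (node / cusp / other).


Singular points: {(-1, -3)}; classification: cusp.

Compute partial derivatives:
  f_x = -9*x**2 - 18*x + 2*y**2 + 12*y + 9.
  f_y = 4*x*y + 12*x - 3*y**2 - 12*y - 9.
Scan x_0 ∈ {−4, ..., 4}. For each x_0, f_y(x_0, y) is a polynomial in y; find its integer roots y ∈ {−4, ..., 4}, then test f_x and f at those candidates.
  x = -4: f_y(-4, y) = -3*y**2 - 28*y - 57; vanishes at y ∈ {-3}. (-4, -3): f_x = -81 ≠ 0.
  x = -3: f_y(-3, y) = -3*y**2 - 24*y - 45; vanishes at y ∈ {-3}. (-3, -3): f_x = -36 ≠ 0.
  x = -2: f_y(-2, y) = -3*y**2 - 20*y - 33; vanishes at y ∈ {-3}. (-2, -3): f_x = -9 ≠ 0.
  x = -1: f_y(-1, y) = -3*y**2 - 16*y - 21; vanishes at y ∈ {-3}. (-1, -3): f_x = 0, f = 0 — SINGULAR.
  x = 0: f_y(0, y) = -3*y**2 - 12*y - 9; vanishes at y ∈ {-3, -1}. (0, -3): f_x = -9 ≠ 0; (0, -1): f_x = -1 ≠ 0.
  x = 1: f_y(1, y) = -3*y**2 - 8*y + 3; vanishes at y ∈ {-3}. (1, -3): f_x = -36 ≠ 0.
  x = 2: f_y(2, y) = -3*y**2 - 4*y + 15; vanishes at y ∈ {-3}. (2, -3): f_x = -81 ≠ 0.
  x = 3: f_y(3, y) = 27 - 3*y**2; vanishes at y ∈ {-3, 3}. (3, -3): f_x = -144 ≠ 0; (3, 3): f_x = -72 ≠ 0.
  x = 4: f_y(4, y) = -3*y**2 + 4*y + 39; vanishes at y ∈ {-3}. (4, -3): f_x = -225 ≠ 0.
Only singular point on the grid: (-1, -3).
Classify: substitute x = -1 + u, y = -3 + v and expand: f = -3*u**3 + 2*u*v**2 - v**3 + v**2.
No constant or linear terms (consistent with a singular point). Quadratic part: v**2. Cubic part: -3*u**3 + 2*u*v**2 - v**3.
The quadratic part v**2 is a perfect square, so there is a single (double) tangent line v = 0, i.e. y = -3. Restricting the cubic part to that line (v = 0) leaves -3*u**3 ≠ 0, so f is not divisible by v and the branch is v² ≈ 3*u**3 to lowest order — this is a cusp.
Classification: cusp.
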